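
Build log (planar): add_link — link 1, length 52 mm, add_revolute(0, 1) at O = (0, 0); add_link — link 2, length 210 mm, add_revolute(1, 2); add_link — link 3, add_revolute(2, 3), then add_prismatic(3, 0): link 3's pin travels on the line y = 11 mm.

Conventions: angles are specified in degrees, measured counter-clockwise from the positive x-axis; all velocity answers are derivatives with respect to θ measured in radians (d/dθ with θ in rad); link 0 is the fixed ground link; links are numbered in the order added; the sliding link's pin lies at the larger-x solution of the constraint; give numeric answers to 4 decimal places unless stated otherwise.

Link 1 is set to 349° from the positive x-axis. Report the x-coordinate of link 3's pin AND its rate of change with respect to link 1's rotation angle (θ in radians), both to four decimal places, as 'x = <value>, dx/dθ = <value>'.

geometry: r = 52 mm, L = 210 mm, e = 11 mm
crank pin P = (r cos θ, r sin θ) = (51.044614, -9.922068)
h = r sin θ − e = -9.922068 − 11 = -20.922068
x = r cos θ + √(L² − h²) = 51.044614 + 208.955180 = 259.999793
dx/dθ = −r sin θ − h·r cos θ/√(L² − h²) (θ in radians; h = -20.922068) = 15.033015

x = 259.9998, dx/dθ = 15.0330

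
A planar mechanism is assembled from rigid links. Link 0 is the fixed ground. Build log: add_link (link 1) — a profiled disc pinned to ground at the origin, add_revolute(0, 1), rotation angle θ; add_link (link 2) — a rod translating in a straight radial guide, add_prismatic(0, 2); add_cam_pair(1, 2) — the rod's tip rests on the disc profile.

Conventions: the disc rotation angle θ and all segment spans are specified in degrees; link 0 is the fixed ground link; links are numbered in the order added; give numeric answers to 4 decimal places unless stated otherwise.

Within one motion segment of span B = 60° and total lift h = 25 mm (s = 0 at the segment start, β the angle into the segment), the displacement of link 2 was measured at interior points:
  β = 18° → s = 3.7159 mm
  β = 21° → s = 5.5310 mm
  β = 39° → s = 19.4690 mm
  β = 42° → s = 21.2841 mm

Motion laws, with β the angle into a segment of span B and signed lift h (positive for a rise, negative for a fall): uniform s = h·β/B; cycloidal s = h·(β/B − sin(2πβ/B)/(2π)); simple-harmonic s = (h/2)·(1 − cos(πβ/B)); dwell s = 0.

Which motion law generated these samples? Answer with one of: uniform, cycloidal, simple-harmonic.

candidates at β/B = r: uniform s = h·r (linear in β); cycloidal s = h·(r − sin(2πr)/(2π)); simple-harmonic s = (h/2)(1 − cos(πr))
β=18°: printed 3.7159 | uniform 7.5000, cycloidal 3.7159, simple-harmonic 5.1527
β=21°: printed 5.5310 | uniform 8.7500, cycloidal 5.5310, simple-harmonic 6.8251
β=39°: printed 19.4690 | uniform 16.2500, cycloidal 19.4690, simple-harmonic 18.1749
β=42°: printed 21.2841 | uniform 17.5000, cycloidal 21.2841, simple-harmonic 19.8473
only one law matches every sample → cycloidal

cycloidal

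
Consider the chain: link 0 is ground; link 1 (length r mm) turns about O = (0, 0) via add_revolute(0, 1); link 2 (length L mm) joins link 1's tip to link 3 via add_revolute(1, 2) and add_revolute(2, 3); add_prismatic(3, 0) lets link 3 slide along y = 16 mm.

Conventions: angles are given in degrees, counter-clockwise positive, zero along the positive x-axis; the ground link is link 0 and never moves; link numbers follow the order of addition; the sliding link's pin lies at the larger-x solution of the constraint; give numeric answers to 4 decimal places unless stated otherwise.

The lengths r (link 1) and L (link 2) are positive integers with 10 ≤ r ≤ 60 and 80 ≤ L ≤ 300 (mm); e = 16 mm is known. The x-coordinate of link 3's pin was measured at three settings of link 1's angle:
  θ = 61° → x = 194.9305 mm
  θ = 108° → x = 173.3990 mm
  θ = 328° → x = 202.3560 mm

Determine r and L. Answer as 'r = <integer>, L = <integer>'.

constraint per measurement: (x − r cos θ)² + (r sin θ − e)² = L²
subtracting the θ₁ and θ₂ equations cancels the r² and L² terms:
r = (x₁² − x₂²) / (2[(x₁cos θ₁ + e sin θ₁) − (x₂cos θ₂ + e sin θ₂)]) = 27.0000 → r = 27
L² = (x₁ − r cos θ₁)² + (r sin θ₁ − e)² = 33124.0026 → L = 182.0000 → L = 182
check at θ₃=328°: x = 202.3560 (printed 202.3560) ✓

r = 27, L = 182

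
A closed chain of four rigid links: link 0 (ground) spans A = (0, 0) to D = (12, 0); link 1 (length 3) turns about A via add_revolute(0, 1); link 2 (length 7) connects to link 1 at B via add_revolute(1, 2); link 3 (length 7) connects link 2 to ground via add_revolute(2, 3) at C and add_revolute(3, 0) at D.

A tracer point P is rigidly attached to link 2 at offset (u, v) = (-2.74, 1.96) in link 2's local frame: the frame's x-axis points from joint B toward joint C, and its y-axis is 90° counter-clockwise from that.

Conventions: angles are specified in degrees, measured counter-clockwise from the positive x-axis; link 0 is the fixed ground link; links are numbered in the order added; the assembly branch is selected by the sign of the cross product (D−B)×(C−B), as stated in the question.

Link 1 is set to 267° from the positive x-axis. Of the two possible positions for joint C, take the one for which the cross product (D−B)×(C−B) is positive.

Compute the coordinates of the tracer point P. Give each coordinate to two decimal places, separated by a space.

A=(0,0), D=(12.00,0)
B = A + 3.00·(cos267°, sin267°) = (-0.1570, -2.9959)
|BD| = 12.5207
circle(B,7.00) ∩ circle(D,7.00): a=6.2604, h=3.1318
  candidates: C₊=(5.1721,1.5428) cross=39.212; C₋=(6.6708,-4.5387) cross=-39.212
  branch + wants cross > 0 → take C=(5.1721,1.5428) (cross=39.212)
ex = (C−B)/|BC| = (0.7613,0.6484); ey = (-0.6484,0.7613)
P = B + -2.74·ex + 1.96·ey = (-3.5138,-3.2803)

-3.51 -3.28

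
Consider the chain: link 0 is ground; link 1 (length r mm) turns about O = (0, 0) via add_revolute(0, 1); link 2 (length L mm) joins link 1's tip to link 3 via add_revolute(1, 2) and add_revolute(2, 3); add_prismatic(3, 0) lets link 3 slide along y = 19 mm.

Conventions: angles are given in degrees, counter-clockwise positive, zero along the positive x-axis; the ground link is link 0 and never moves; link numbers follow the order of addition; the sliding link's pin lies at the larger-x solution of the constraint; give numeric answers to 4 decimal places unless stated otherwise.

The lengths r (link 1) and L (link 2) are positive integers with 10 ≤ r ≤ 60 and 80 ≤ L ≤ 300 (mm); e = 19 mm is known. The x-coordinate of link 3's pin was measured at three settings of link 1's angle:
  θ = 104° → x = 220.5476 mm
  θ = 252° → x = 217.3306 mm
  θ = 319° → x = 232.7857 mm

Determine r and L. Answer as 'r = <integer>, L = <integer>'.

constraint per measurement: (x − r cos θ)² + (r sin θ − e)² = L²
subtracting the θ₁ and θ₂ equations cancels the r² and L² terms:
r = (x₁² − x₂²) / (2[(x₁cos θ₁ + e sin θ₁) − (x₂cos θ₂ + e sin θ₂)]) = 14.0000 → r = 14
L² = (x₁ − r cos θ₁)² + (r sin θ₁ − e)² = 50175.9948 → L = 224.0000 → L = 224
check at θ₃=319°: x = 232.7857 (printed 232.7857) ✓

r = 14, L = 224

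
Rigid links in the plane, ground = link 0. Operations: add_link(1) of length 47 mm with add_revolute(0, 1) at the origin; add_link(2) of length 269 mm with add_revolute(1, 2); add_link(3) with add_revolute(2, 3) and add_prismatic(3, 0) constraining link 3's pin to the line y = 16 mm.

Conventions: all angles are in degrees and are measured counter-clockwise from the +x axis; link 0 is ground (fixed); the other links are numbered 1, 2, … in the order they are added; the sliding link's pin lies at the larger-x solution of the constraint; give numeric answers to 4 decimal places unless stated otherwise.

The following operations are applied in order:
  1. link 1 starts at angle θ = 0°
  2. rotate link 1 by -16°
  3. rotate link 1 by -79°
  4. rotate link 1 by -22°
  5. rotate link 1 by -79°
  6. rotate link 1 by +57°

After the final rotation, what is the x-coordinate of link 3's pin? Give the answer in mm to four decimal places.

geometry: r = 47 mm, L = 269 mm, e = 16 mm; θ starts at 0°
rotate link 1 by -16°: θ ← 0° -16° = -16°
rotate link 1 by -79°: θ ← -16° -79° = -95°
rotate link 1 by -22°: θ ← -95° -22° = -117°
rotate link 1 by -79°: θ ← -117° -79° = -196°
rotate link 1 by +57°: θ ← -196° +57° = -139°
crank pin P = (r cos θ, r sin θ) = (-35.471350, -30.834774)
h = r sin θ − e = -30.834774 − 16 = -46.834774
x = r cos θ + √(L² − h²) = -35.471350 + 264.891495 = 229.420144

229.4201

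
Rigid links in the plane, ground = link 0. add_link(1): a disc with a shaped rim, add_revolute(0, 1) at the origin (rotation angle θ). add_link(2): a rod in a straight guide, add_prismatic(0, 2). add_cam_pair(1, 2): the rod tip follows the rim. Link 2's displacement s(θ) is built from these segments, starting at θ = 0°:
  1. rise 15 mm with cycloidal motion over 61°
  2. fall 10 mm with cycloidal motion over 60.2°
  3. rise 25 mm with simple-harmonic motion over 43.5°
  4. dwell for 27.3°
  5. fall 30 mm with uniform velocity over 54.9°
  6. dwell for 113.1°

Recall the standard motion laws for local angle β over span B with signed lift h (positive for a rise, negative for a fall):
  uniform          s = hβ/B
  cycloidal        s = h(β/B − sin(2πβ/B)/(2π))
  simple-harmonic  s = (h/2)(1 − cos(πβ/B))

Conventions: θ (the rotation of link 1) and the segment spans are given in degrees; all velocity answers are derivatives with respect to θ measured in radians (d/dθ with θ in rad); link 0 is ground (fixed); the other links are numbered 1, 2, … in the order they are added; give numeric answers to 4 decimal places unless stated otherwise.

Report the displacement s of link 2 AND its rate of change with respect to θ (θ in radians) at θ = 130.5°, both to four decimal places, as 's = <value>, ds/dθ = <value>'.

segment 1 (0° to 61°, cycloidal, h = 15) is passed completely: s = 0.0000 + (15) = 15.0000
segment 2 (61° to 121.2°, cycloidal, h = -10) is passed completely: s = 15.0000 + (-10) = 5.0000
θ = 130.5° falls in segment 3 (121.2° to 164.7°, simple-harmonic, h = 25): β = 130.5 − 121.2 = 9.3°, B = 43.5°; Δs = 25/2·(1 − cos(π·0.2138)) = 2.7151; s = 5.0000 + 2.7151 = 7.7151
velocity in seg [121.2°–164.7°] (simple-harmonic), θ in radians: β = 9.3° = 0.1623 rad, B = 43.5° = 0.7592 rad; ds/dθ = (πh/(2B)) sin(πβ/B) = (π·25/(2·0.7592)) sin(π·0.2138) = 32.186850 mm/rad

s = 7.7151, ds/dθ = 32.1869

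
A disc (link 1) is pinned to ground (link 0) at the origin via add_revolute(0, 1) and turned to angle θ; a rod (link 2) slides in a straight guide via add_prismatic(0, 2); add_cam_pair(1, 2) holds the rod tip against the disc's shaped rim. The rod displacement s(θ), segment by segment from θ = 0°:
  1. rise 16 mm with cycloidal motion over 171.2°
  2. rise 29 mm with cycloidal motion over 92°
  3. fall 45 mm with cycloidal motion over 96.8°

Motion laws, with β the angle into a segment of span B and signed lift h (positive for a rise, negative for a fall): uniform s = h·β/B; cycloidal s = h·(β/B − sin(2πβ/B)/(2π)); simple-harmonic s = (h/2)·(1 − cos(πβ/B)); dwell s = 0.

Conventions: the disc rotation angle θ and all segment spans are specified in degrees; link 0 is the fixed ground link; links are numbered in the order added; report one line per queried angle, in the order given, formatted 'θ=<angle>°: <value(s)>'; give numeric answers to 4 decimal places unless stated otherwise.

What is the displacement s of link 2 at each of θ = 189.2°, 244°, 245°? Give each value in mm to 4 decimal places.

segment 1 (0° to 171.2°, cycloidal, h = 16) is passed completely: s = 0.0000 + (16) = 16.0000
θ = 189.2° falls in segment 2 (171.2° to 263.2°, cycloidal, h = 29): β = 189.2 − 171.2 = 18°, B = 92°; Δs = 29·(0.1957 − sin(2π·0.1957)/(2π)) = 1.3249; s = 16.0000 + 1.3249 = 17.3249
θ = 244° falls in segment 2 (171.2° to 263.2°, cycloidal, h = 29): β = 244 − 171.2 = 72.8°, B = 92°; Δs = 29·(0.7913 − sin(2π·0.7913)/(2π)) = 27.4088; s = 16.0000 + 27.4088 = 43.4088
θ = 245° falls in segment 2 (171.2° to 263.2°, cycloidal, h = 29): β = 245 − 171.2 = 73.8°, B = 92°; Δs = 29·(0.8022 − sin(2π·0.8022)/(2π)) = 27.6327; s = 16.0000 + 27.6327 = 43.6327

θ=189.2°: 17.3249
θ=244°: 43.4088
θ=245°: 43.6327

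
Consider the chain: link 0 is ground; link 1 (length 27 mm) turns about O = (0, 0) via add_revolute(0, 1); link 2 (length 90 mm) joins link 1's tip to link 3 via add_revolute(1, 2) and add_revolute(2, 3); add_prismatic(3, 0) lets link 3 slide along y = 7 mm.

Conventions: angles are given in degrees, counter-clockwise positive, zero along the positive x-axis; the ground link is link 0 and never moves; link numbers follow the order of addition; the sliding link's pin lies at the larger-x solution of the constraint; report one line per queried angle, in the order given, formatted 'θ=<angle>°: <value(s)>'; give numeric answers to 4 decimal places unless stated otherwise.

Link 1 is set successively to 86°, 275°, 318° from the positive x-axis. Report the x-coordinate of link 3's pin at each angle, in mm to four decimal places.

geometry: r = 27 mm, L = 90 mm, e = 7 mm
θ=86°: crank pin P = (r cos θ, r sin θ) = (1.883425, 26.934229)
θ=86°: h = r sin θ − e = 26.934229 − 7 = 19.934229
θ=86°: x = r cos θ + √(L² − h²) = 1.883425 + 87.764608 = 89.648033
θ=275°: crank pin P = (r cos θ, r sin θ) = (2.353205, -26.897257)
θ=275°: h = r sin θ − e = -26.897257 − 7 = -33.897257
θ=275°: x = r cos θ + √(L² − h²) = 2.353205 + 83.372513 = 85.725718
θ=318°: crank pin P = (r cos θ, r sin θ) = (20.064910, -18.066526)
θ=318°: h = r sin θ − e = -18.066526 − 7 = -25.066526
θ=318°: x = r cos θ + √(L² − h²) = 20.064910 + 86.438818 = 106.503728

θ=86°: 89.6480
θ=275°: 85.7257
θ=318°: 106.5037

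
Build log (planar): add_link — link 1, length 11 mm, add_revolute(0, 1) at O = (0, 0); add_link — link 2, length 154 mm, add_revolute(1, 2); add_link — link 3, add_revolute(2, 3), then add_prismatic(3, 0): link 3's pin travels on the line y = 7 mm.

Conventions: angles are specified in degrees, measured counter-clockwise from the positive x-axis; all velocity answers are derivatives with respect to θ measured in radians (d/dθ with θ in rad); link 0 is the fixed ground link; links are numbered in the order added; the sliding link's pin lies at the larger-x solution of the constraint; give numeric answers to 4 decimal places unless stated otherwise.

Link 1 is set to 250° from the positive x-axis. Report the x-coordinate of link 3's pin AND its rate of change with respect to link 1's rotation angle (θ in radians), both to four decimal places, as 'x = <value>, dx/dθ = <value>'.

geometry: r = 11 mm, L = 154 mm, e = 7 mm
crank pin P = (r cos θ, r sin θ) = (-3.762222, -10.336619)
h = r sin θ − e = -10.336619 − 7 = -17.336619
x = r cos θ + √(L² − h²) = -3.762222 + 153.021050 = 149.258828
dx/dθ = −r sin θ − h·r cos θ/√(L² − h²) (θ in radians; h = -17.336619) = 9.910376

x = 149.2588, dx/dθ = 9.9104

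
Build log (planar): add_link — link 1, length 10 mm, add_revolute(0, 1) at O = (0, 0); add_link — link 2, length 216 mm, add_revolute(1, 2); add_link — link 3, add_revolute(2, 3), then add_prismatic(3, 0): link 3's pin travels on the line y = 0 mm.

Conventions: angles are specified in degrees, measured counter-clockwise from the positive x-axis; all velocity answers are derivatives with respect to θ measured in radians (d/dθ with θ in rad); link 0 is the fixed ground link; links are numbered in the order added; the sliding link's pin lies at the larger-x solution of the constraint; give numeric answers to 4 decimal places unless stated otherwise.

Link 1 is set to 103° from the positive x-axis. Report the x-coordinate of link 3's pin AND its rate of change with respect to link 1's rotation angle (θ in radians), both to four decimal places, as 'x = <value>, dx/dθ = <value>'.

geometry: r = 10 mm, L = 216 mm, e = 0 mm
crank pin P = (r cos θ, r sin θ) = (-2.249511, 9.743701)
h = r sin θ − e = 9.743701 − 0 = 9.743701
x = r cos θ + √(L² − h²) = -2.249511 + 215.780120 = 213.530610
dx/dθ = −r sin θ − h·r cos θ/√(L² − h²) (θ in radians; h = 9.743701) = -9.642122

x = 213.5306, dx/dθ = -9.6421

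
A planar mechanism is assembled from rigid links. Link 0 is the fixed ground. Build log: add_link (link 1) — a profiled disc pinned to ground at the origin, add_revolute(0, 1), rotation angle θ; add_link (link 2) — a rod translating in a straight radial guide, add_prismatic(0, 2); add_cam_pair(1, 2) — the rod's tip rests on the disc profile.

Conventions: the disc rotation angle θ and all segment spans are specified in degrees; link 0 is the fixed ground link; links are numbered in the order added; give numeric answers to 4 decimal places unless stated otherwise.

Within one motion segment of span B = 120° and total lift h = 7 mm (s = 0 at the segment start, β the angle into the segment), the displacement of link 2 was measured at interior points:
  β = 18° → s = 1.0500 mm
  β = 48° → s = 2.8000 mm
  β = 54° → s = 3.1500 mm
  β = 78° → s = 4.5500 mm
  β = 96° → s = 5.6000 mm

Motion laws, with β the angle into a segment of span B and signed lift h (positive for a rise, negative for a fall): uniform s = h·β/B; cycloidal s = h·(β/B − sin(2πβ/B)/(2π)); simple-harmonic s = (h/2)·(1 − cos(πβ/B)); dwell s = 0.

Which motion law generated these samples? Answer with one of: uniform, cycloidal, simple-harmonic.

candidates at β/B = r: uniform s = h·r (linear in β); cycloidal s = h·(r − sin(2πr)/(2π)); simple-harmonic s = (h/2)(1 − cos(πr))
β=18°: printed 1.0500 | uniform 1.0500, cycloidal 0.1487, simple-harmonic 0.3815
β=48°: printed 2.8000 | uniform 2.8000, cycloidal 2.1452, simple-harmonic 2.4184
β=54°: printed 3.1500 | uniform 3.1500, cycloidal 2.8057, simple-harmonic 2.9525
β=78°: printed 4.5500 | uniform 4.5500, cycloidal 5.4513, simple-harmonic 5.0890
β=96°: printed 5.6000 | uniform 5.6000, cycloidal 6.6596, simple-harmonic 6.3316
only one law matches every sample → uniform

uniform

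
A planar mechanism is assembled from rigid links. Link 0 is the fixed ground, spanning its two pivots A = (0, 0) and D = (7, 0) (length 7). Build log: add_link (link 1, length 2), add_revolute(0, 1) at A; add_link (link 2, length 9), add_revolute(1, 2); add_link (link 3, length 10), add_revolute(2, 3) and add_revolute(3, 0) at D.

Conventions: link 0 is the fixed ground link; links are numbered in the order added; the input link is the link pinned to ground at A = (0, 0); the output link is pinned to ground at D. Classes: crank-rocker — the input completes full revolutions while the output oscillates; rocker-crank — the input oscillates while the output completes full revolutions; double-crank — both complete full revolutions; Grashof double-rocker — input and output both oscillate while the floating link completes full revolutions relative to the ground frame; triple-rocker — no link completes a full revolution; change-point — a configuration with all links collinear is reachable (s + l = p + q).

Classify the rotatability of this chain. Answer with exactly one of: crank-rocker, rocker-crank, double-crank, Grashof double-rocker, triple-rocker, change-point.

lengths: ground=7, input=2, coupler=9, output=10
sorted: s=2 (shortest), l=10 (longest), p+q=16
s + l = 12 vs p + q = 16
s + l < p + q (Grashof) with shortest = input link → crank-rocker

crank-rocker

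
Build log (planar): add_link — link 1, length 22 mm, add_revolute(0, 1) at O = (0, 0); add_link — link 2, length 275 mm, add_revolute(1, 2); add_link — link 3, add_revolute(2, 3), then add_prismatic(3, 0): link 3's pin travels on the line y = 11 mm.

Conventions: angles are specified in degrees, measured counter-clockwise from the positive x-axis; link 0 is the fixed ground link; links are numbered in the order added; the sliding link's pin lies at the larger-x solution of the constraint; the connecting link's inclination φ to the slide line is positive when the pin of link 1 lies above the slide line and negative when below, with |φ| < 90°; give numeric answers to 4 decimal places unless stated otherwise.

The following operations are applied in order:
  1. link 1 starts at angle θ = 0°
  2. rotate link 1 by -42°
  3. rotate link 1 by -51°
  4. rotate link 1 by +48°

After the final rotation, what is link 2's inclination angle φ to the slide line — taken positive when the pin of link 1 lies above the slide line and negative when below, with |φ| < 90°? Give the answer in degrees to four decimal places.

geometry: r = 22 mm, L = 275 mm, e = 11 mm; θ starts at 0°
rotate link 1 by -42°: θ ← 0° -42° = -42°
rotate link 1 by -51°: θ ← -42° -51° = -93°
rotate link 1 by +48°: θ ← -93° +48° = -45°
h = r sin θ − e = -15.556349 − 11 = -26.556349
sin φ = h / L = -26.556349 / 275 = -0.09656854
φ = arcsin(-0.09656854) = -5.541606°

-5.5416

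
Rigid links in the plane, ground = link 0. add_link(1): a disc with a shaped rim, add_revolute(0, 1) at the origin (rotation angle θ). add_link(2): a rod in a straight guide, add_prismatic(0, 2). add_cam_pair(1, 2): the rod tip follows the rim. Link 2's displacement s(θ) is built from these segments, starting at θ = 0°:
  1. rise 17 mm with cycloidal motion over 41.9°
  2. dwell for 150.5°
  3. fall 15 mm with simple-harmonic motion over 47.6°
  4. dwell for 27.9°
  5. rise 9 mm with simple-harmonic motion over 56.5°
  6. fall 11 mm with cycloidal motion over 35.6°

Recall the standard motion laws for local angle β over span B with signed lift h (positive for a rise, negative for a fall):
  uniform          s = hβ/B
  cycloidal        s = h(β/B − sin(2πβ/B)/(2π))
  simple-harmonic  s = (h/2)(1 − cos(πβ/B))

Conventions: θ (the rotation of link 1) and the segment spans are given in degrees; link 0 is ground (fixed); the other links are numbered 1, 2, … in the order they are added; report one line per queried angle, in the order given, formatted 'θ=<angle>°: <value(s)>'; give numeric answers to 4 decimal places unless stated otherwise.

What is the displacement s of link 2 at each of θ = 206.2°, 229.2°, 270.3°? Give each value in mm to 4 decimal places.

segment 1 (0° to 41.9°, cycloidal, h = 17) is passed completely: s = 0.0000 + (17) = 17.0000
segment 2 (41.9° to 192.4°, dwell): s unchanged at 17.0000
θ = 206.2° falls in segment 3 (192.4° to 240°, simple-harmonic, h = -15): β = 206.2 − 192.4 = 13.8°, B = 47.6°; Δs = -15/2·(1 − cos(π·0.2899)) = -2.9016; s = 17.0000 − 2.9016 = 14.0984
θ = 229.2° falls in segment 3 (192.4° to 240°, simple-harmonic, h = -15): β = 229.2 − 192.4 = 36.8°, B = 47.6°; Δs = -15/2·(1 − cos(π·0.7731)) = -13.1740; s = 17.0000 − 13.1740 = 3.8260
segment 3 (192.4° to 240°, simple-harmonic, h = -15) is passed completely: s = 17.0000 + (-15) = 2.0000
segment 4 (240° to 267.9°, dwell): s unchanged at 2.0000
θ = 270.3° falls in segment 5 (267.9° to 324.4°, simple-harmonic, h = 9): β = 270.3 − 267.9 = 2.4°, B = 56.5°; Δs = 9/2·(1 − cos(π·0.0425)) = 0.0400; s = 2.0000 + 0.0400 = 2.0400

θ=206.2°: 14.0984
θ=229.2°: 3.8260
θ=270.3°: 2.0400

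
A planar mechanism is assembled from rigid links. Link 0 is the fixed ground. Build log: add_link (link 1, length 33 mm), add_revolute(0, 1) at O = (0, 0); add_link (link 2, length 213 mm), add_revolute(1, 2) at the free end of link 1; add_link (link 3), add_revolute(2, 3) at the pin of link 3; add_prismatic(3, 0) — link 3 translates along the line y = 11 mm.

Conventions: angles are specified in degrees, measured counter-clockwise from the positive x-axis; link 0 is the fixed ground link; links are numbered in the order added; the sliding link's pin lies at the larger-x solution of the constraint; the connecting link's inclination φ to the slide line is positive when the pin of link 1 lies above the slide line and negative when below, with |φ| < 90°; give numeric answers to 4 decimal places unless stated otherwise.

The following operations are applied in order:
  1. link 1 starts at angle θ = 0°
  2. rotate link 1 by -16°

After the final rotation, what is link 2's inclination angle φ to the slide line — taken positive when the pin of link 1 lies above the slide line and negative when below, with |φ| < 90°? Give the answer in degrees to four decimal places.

geometry: r = 33 mm, L = 213 mm, e = 11 mm; θ starts at 0°
rotate link 1 by -16°: θ ← 0° -16° = -16°
h = r sin θ − e = -9.096033 − 11 = -20.096033
sin φ = h / L = -20.096033 / 213 = -0.09434757
φ = arcsin(-0.09434757) = -5.413770°

-5.4138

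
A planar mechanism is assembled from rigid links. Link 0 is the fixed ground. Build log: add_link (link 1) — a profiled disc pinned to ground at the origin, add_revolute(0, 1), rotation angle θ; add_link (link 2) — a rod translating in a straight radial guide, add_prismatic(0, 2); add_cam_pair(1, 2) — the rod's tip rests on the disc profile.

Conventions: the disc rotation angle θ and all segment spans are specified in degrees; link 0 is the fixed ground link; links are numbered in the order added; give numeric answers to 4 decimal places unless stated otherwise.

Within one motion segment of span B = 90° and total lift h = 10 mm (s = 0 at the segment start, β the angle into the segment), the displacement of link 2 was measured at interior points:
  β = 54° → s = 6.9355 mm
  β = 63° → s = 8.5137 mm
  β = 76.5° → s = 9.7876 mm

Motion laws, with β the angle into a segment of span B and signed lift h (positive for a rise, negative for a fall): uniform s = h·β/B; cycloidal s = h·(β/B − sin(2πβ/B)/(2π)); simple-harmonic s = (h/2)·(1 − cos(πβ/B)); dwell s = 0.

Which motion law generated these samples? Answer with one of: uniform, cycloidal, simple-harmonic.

candidates at β/B = r: uniform s = h·r (linear in β); cycloidal s = h·(r − sin(2πr)/(2π)); simple-harmonic s = (h/2)(1 − cos(πr))
β=54°: printed 6.9355 | uniform 6.0000, cycloidal 6.9355, simple-harmonic 6.5451
β=63°: printed 8.5137 | uniform 7.0000, cycloidal 8.5137, simple-harmonic 7.9389
β=76.5°: printed 9.7876 | uniform 8.5000, cycloidal 9.7876, simple-harmonic 9.4550
only one law matches every sample → cycloidal

cycloidal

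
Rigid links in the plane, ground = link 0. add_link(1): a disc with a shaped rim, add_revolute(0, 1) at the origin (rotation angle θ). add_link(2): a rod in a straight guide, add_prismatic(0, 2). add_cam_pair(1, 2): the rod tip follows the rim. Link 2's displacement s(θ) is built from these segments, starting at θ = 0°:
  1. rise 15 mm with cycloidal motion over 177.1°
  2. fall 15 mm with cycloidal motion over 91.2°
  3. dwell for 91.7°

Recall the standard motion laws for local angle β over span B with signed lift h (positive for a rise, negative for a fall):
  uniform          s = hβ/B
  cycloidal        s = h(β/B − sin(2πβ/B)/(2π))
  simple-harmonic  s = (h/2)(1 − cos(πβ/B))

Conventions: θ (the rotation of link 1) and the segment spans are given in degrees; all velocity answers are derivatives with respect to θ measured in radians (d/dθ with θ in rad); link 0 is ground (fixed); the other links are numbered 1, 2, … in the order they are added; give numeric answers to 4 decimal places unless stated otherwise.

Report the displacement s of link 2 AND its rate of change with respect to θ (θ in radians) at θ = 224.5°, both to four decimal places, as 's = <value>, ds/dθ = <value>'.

segment 1 (0° to 177.1°, cycloidal, h = 15) is passed completely: s = 0.0000 + (15) = 15.0000
θ = 224.5° falls in segment 2 (177.1° to 268.3°, cycloidal, h = -15): β = 224.5 − 177.1 = 47.4°, B = 91.2°; Δs = -15·(0.5197 − sin(2π·0.5197)/(2π)) = -8.0913; s = 15.0000 − 8.0913 = 6.9087
velocity in seg [177.1°–268.3°] (cycloidal), θ in radians: β = 47.4° = 0.8273 rad, B = 91.2° = 1.5917 rad; ds/dθ = (h/B)(1 − cos(2πβ/B)) = ((-15)/1.5917)(1 − cos(2π·0.5197)) = -18.774928 mm/rad

s = 6.9087, ds/dθ = -18.7749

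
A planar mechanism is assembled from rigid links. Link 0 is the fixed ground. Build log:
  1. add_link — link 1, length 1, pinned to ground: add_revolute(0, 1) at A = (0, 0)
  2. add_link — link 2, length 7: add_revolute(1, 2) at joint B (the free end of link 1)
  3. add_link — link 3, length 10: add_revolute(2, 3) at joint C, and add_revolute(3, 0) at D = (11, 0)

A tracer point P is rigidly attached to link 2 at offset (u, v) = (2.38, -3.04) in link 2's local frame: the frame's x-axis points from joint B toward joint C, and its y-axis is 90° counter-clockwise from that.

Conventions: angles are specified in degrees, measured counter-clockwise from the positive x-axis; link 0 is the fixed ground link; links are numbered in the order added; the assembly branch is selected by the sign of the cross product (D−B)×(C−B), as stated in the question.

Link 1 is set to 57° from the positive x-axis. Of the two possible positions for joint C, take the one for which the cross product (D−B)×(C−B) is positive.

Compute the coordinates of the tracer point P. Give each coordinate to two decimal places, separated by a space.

A=(0,0), D=(11.00,0)
B = A + 1.00·(cos57°, sin57°) = (0.5446, 0.8387)
|BD| = 10.4889
circle(B,7.00) ∩ circle(D,10.00): a=2.8133, h=6.4098
  candidates: C₊=(3.8615,7.0030) cross=67.232; C₋=(2.8365,-5.7755) cross=-67.232
  branch + wants cross > 0 → take C=(3.8615,7.0030) (cross=67.232)
ex = (C−B)/|BC| = (0.4738,0.8806); ey = (-0.8806,0.4738)
P = B + 2.38·ex + -3.04·ey = (4.3494,1.4941)

4.35 1.49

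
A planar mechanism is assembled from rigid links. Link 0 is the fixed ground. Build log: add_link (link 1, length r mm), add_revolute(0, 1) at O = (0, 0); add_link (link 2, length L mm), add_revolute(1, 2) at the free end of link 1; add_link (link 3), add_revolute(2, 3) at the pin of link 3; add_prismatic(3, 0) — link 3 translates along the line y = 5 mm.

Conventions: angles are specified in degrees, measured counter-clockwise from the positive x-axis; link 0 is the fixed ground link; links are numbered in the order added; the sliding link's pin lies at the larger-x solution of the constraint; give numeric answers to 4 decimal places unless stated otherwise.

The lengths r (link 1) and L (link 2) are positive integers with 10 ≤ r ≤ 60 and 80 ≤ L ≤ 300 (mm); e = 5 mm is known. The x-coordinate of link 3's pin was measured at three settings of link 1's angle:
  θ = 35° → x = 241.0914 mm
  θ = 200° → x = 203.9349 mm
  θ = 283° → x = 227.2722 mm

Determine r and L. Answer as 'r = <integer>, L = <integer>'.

constraint per measurement: (x − r cos θ)² + (r sin θ − e)² = L²
subtracting the θ₁ and θ₂ equations cancels the r² and L² terms:
r = (x₁² − x₂²) / (2[(x₁cos θ₁ + e sin θ₁) − (x₂cos θ₂ + e sin θ₂)]) = 21.0000 → r = 21
L² = (x₁ − r cos θ₁)² + (r sin θ₁ − e)² = 50176.0105 → L = 224.0000 → L = 224
check at θ₃=283°: x = 227.2722 (printed 227.2722) ✓

r = 21, L = 224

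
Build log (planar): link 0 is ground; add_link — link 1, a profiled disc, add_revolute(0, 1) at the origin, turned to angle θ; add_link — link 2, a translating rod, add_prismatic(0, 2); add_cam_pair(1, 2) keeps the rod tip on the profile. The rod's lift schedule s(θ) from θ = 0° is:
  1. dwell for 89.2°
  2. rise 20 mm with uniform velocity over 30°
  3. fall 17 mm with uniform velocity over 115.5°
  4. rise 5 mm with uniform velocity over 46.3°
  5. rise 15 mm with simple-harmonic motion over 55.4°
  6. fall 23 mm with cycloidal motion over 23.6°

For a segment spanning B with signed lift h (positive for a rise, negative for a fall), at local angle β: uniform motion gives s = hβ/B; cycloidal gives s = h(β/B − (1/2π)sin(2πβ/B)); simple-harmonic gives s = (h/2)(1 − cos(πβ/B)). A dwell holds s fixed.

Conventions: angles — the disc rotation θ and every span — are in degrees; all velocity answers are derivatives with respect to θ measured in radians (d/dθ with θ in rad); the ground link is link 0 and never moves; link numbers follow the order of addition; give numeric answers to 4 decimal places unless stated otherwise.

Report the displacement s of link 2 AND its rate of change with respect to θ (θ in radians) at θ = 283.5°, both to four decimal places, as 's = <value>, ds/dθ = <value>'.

seg 1 [0°–89.2°] dwell: s stays 0.0000
seg 2 [89.2°–119.2°] uniform, h=20: full span → s += 20 → s = 20.0000
seg 3 [119.2°–234.7°] uniform, h=-17: full span → s += -17 → s = 3.0000
seg 4 [234.7°–281°] uniform, h=5: full span → s += 5 → s = 8.0000
seg 5 [281°–336.4°] simple-harmonic, h=15: θ=283.5° here. β=2.5, B=55.4. 15/2·(1 − cos(π·0.0451)) = 0.0752 → s = 8.0752
velocity in seg [281°–336.4°] (simple-harmonic), θ in radians: β = 2.5° = 0.0436 rad, B = 55.4° = 0.9669 rad; ds/dθ = (πh/(2B)) sin(πβ/B) = (π·15/(2·0.9669)) sin(π·0.0451) = 3.443090 mm/rad

s = 8.0752, ds/dθ = 3.4431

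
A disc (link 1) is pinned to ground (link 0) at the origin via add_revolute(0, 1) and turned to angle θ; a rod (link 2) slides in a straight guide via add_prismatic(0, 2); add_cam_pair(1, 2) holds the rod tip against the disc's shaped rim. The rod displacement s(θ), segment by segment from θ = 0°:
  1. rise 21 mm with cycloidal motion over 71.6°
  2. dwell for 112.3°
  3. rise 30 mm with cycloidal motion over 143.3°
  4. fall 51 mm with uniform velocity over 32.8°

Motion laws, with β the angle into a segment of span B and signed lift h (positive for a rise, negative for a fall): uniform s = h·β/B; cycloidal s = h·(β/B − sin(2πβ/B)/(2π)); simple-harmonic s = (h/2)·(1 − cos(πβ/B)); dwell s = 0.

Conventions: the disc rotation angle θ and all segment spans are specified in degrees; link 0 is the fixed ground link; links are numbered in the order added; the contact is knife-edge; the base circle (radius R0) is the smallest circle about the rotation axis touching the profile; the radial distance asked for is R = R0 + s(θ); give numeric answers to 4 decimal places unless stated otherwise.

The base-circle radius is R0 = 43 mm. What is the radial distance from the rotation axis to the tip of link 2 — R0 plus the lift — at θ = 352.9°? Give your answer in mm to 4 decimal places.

segment 1 (0° to 71.6°, cycloidal, h = 21) is passed completely: s = 0.0000 + (21) = 21.0000
segment 2 (71.6° to 183.9°, dwell): s unchanged at 21.0000
segment 3 (183.9° to 327.2°, cycloidal, h = 30) is passed completely: s = 21.0000 + (30) = 51.0000
θ = 352.9° falls in segment 4 (327.2° to 360°, uniform, h = -51): β = 352.9 − 327.2 = 25.7°, B = 32.8°; Δs = -51·25.7/32.8 = -39.9604; s = 51.0000 − 39.9604 = 11.0396
R = R0 + s = 43 + 11.0396 = 54.0396

54.0396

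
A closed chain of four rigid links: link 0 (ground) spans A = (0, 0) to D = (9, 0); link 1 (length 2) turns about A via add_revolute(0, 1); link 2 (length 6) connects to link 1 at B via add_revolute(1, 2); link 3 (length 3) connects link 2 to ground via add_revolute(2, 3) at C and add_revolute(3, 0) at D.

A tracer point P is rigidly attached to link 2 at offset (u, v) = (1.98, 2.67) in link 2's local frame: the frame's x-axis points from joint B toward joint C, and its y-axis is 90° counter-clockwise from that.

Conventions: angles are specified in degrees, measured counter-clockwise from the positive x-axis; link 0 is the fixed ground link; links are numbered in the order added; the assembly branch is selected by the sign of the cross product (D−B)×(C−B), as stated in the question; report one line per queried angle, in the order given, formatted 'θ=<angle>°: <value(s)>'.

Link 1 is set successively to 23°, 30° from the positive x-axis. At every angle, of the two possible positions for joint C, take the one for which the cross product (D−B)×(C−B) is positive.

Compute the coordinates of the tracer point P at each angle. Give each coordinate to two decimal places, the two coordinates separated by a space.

A=(0,0), D=(9.00,0)
θ=23°: B = A + 2.00·(cos23°, sin23°) = (1.8410, 0.7815)
θ=23°: |BD| = 7.2015
θ=23°: circle(B,6.00) ∩ circle(D,3.00): a=5.4754, h=2.4536
θ=23°:   candidates: C₊=(7.5503,2.6265) cross=17.670; C₋=(7.0178,-2.2519) cross=-17.670
θ=23°:   branch + wants cross > 0 → take C=(7.5503,2.6265) (cross=17.670)
θ=23°: ex = (C−B)/|BC| = (0.9515,0.3075); ey = (-0.3075,0.9515)
θ=23°: P = B + 1.98·ex + 2.67·ey = (2.9040,3.9309)
θ=30°: B = A + 2.00·(cos30°, sin30°) = (1.7321, 1.0000)
θ=30°: |BD| = 7.3364
θ=30°: circle(B,6.00) ∩ circle(D,3.00): a=5.5083, h=2.3787
θ=30°:   candidates: C₊=(7.5132,2.6057) cross=17.451; C₋=(6.8648,-2.1073) cross=-17.451
θ=30°:   branch + wants cross > 0 → take C=(7.5132,2.6057) (cross=17.451)
θ=30°: ex = (C−B)/|BC| = (0.9635,0.2676); ey = (-0.2676,0.9635)
θ=30°: P = B + 1.98·ex + 2.67·ey = (2.9253,4.1025)

θ=23°: 2.90 3.93
θ=30°: 2.93 4.10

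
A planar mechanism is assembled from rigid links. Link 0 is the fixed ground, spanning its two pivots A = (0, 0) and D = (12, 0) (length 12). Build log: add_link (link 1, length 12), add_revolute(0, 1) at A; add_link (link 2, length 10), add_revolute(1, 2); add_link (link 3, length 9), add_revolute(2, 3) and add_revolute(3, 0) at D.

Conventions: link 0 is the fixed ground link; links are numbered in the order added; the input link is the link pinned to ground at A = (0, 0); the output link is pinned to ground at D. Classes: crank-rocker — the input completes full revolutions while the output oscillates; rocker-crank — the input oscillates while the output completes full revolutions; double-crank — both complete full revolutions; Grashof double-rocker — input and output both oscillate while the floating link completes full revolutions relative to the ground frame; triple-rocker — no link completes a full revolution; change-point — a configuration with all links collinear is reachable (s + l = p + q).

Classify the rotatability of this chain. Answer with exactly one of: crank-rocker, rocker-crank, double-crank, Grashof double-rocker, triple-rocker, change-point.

lengths: ground=12, input=12, coupler=10, output=9
sorted: s=9 (shortest), l=12 (longest), p+q=22
s + l = 21 vs p + q = 22
s + l < p + q (Grashof) with shortest = output link → rocker-crank

rocker-crank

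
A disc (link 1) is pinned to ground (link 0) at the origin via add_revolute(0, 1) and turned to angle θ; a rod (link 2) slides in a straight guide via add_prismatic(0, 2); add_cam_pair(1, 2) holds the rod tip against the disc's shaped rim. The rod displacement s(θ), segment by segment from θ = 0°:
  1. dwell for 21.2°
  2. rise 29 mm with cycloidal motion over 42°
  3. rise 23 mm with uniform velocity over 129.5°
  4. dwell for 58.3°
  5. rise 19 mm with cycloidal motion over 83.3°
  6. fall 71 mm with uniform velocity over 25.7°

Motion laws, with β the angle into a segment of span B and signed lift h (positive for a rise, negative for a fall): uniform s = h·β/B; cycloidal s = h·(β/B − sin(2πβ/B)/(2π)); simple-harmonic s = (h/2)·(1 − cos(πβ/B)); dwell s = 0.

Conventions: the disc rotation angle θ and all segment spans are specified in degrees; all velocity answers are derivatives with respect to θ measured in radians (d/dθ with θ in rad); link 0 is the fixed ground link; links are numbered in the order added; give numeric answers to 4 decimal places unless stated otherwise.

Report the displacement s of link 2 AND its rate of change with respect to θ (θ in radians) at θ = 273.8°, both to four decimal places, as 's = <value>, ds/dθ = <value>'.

segment 1 (0° to 21.2°, dwell): s unchanged at 0.0000
segment 2 (21.2° to 63.2°, cycloidal, h = 29) is passed completely: s = 0.0000 + (29) = 29.0000
segment 3 (63.2° to 192.7°, uniform, h = 23) is passed completely: s = 29.0000 + (23) = 52.0000
segment 4 (192.7° to 251°, dwell): s unchanged at 52.0000
θ = 273.8° falls in segment 5 (251° to 334.3°, cycloidal, h = 19): β = 273.8 − 251 = 22.8°, B = 83.3°; Δs = 19·(0.2737 − sin(2π·0.2737)/(2π)) = 2.2100; s = 52.0000 + 2.2100 = 54.2100
velocity in seg [251°–334.3°] (cycloidal), θ in radians: β = 22.8° = 0.3979 rad, B = 83.3° = 1.4539 rad; ds/dθ = (h/B)(1 − cos(2πβ/B)) = (19/1.4539)(1 − cos(2π·0.2737)) = 15.008325 mm/rad

s = 54.2100, ds/dθ = 15.0083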